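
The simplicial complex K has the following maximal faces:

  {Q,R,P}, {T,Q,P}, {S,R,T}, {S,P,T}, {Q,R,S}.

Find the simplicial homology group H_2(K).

Order the vertices as P < Q < R < S < T. Listing each simplex with vertices in this order, K has dimension 2 with simplices:

  0-simplices (5): P, Q, R, S, T
  1-simplices (10): PQ, PR, PS, PT, QR, QS, QT, RS, RT, ST
  2-simplices (5): PQR, PQT, PST, QRS, RST

Hence C_0 ≅ Z^5, C_1 ≅ Z^10, C_2 ≅ Z^5.

Boundary ∂_1: C_1 → C_0 maps an edge to its endpoints' difference, ∂[p,q] = q − p.
This gives a 5×10 integer matrix of rank 4; reducing to Smith normal form yields diagonal entries (1,1,1,1).

∂_2: C_2 → C_1 sends each 2-simplex [p,q,r] to [q,r] − [p,r] + [p,q]. For instance
  ∂RST = ST − RT + RS,
  ∂PQR = QR − PR + PQ.
This gives a 10×5 integer matrix of rank 5; reducing to Smith normal form yields diagonal entries (1,1,1,1,1).

Computing H_k = (kernel of ∂_k) / (image of ∂_{k+1}):

  H_2: rank ker ∂_2 − rank ∂_3 = (5 − 5) − 0 = 0, and there is no ∂_3, so H_2 ≅ 0.

(K is a triangulation of the Möbius band.)

H_2 ≅ 0.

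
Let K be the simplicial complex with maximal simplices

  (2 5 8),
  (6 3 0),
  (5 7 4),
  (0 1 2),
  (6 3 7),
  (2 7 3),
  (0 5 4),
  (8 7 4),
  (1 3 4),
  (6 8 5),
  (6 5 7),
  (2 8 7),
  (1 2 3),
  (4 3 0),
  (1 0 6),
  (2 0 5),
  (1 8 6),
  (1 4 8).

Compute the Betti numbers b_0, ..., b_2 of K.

b_0 = 1, b_1 = 1, b_2 = 0.

Take the total order 0 < 1 < 2 < 3 < 4 < 5 < 6 < 7 < 8 on the vertex set. Then K (dimension 2) consists of the simplices:

  0-simplices (9): [0], [1], [2], [3], [4], [5], [6], [7], [8]
  1-simplices (27): (27 of them)
  2-simplices (18): [0,1,2], [0,1,6], [0,2,5], [0,3,4], [0,3,6], [0,4,5], [1,2,3], [1,3,4], [1,4,8], [1,6,8], [2,3,7], [2,5,8], [2,7,8], [3,6,7], [4,5,7], [4,7,8], [5,6,7], [5,6,8]

giving chain groups C_0 ≅ Z^9, C_1 ≅ Z^27, C_2 ≅ Z^18.

Boundary ∂_1: C_1 → C_0 maps an edge to its endpoints' difference, ∂[p,q] = q − p. For instance
  ∂[3,7] = [7] − [3].
As a 9×27 matrix over Z this has rank 8, with invariant factors (1,1,1,1,1,1,1,1).

∂_2: C_2 → C_1 maps a triangle to the signed sum of its edges. For instance
  ∂[0,4,5] = [4,5] − [0,5] + [0,4],
  ∂[0,2,5] = [2,5] − [0,5] + [0,2].
The resulting 27×18 matrix has rank 18, and its Smith normal form has invariant factors (1,1,1,1,1,1,1,1,1,1,1,1,1,1,1,1,1,2).

From H_k ≅ ker(∂_k) / im(∂_{k+1}) we obtain:

  H_0: rank C_0 − rank ∂_1 = 9 − 8 = 1, and the invariant factors of ∂_1 are all 1, so H_0 ≅ Z.
  H_1: rank ker ∂_1 − rank ∂_2 = (27 − 8) − 18 = 1, and ∂_2 has invariant factor 2 > 1, so H_1 ≅ Z ⊕ Z/2.
  H_2: rank ker ∂_2 − rank ∂_3 = (18 − 18) − 0 = 0, and there is no ∂_3, so H_2 ≅ 0.

Hence the Betti numbers are b_0 = 1, b_1 = 1, b_2 = 0.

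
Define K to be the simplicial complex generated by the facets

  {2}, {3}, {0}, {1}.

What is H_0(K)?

H_0 ≅ Z^4.

Order the vertices as 0 < 1 < 2 < 3. Listing each simplex with vertices in this order, K has dimension 0 with simplices:

  0-simplices (4): [0], [1], [2], [3]

giving chain groups C_0 ≅ Z^4.

From H_k ≅ ker(∂_k) / im(∂_{k+1}) we obtain:

  H_0: rank C_0 − rank ∂_1 = 4 − 0 = 4, and there is no ∂_1, so H_0 = Z^4.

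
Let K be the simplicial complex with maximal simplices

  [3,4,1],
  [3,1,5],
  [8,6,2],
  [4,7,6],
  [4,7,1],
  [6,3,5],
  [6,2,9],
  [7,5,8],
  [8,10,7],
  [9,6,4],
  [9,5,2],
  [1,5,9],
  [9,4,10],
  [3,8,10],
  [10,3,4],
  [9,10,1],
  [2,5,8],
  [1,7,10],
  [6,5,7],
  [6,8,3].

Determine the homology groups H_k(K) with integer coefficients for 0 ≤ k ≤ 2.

Order the vertices as 1 < 2 < 3 < 4 < 5 < 6 < 7 < 8 < 9 < 10. Listing each simplex with vertices in this order, K has dimension 2 with simplices:

  0-simplices (10): [1], [2], [3], [4], [5], [6], [7], [8], [9], [10]
  1-simplices (30): (30 of them)
  2-simplices (20): (20 of them)

so the chain groups are C_0 ≅ Z^10, C_1 ≅ Z^30, C_2 ≅ Z^20.

The boundary map ∂_1: C_1 → C_0 maps an edge to its endpoints' difference, ∂[p,q] = q − p. For instance
  ∂[4,10] = [10] − [4].
This gives a 10×30 integer matrix of rank 9; reducing to Smith normal form yields diagonal entries (1,1,1,1,1,1,1,1,1).

Boundary ∂_2: C_2 → C_1 acts by ∂[p,q,r] = [q,r] − [p,r] + [p,q]. For instance
  ∂[4,9,10] = [9,10] − [4,10] + [4,9],
  ∂[2,5,9] = [5,9] − [2,9] + [2,5].
The resulting 30×20 matrix has rank 20, and its Smith normal form has invariant factors (1,1,1,1,1,1,1,1,1,1,1,1,1,1,1,1,1,1,1,2).

Reading off H_k = ker ∂_k / im ∂_{k+1}:

  H_0: rank C_0 − rank ∂_1 = 10 − 9 = 1, and the invariant factors of ∂_1 are all 1, so H_0 = Z.
  H_1: rank ker ∂_1 − rank ∂_2 = (30 − 9) − 20 = 1, and ∂_2 has invariant factor 2 > 1, so H_1 = Z ⊕ Z_2.
  H_2: rank ker ∂_2 − rank ∂_3 = (20 − 20) − 0 = 0, and there is no ∂_3, so H_2 = 0.

As a check, the Euler characteristic is 10 − 30 + 20 = 0, which agrees with 1 − 1 + 0 = 0.

H_0 = Z,  H_1 = Z ⊕ Z_2,  H_2 = 0.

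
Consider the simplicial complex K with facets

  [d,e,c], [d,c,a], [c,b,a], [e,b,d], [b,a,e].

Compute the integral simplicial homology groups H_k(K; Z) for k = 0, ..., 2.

H_0 = Z,  H_1 = Z,  H_2 = 0.

We work with the vertex ordering a < b < c < d < e. The simplices of K, each written with vertices in increasing order, are:

  0-simplices (5): a, b, c, d, e
  1-simplices (10): ab, ac, ad, ae, bc, bd, be, cd, ce, de
  2-simplices (5): abc, abe, acd, bde, cde

giving chain groups C_0 ≅ Z^5, C_1 ≅ Z^10, C_2 ≅ Z^5.

Boundary ∂_1: C_1 → C_0 maps an edge to its endpoints' difference, ∂[p,q] = q − p. For instance
  ∂bd = d − b.
This gives a 5×10 integer matrix of rank 4; reducing to Smith normal form yields diagonal entries (1,1,1,1).

Boundary ∂_2: C_2 → C_1 maps a triangle to the signed sum of its edges. For instance
  ∂acd = cd − ad + ac,
  ∂bde = de − be + bd.
As a 10×5 matrix over Z this has rank 5, with invariant factors (1,1,1,1,1).

From H_k ≅ ker(∂_k) / im(∂_{k+1}) we obtain:

  H_0: rank C_0 − rank ∂_1 = 5 − 4 = 1, and the invariant factors of ∂_1 are all 1, so H_0 = Z.
  H_1: rank ker ∂_1 − rank ∂_2 = (10 − 4) − 5 = 1, and the invariant factors of ∂_2 are all 1, so H_1 = Z.
  H_2: rank ker ∂_2 − rank ∂_3 = (5 − 5) − 0 = 0, and there is no ∂_3, so H_2 = 0.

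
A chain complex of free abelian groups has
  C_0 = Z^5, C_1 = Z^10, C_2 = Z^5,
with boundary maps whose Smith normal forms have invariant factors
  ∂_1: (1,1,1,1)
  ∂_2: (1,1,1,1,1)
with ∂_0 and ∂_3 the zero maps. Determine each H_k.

H_0 = Z,  H_1 = Z,  H_2 = 0.

H_0: b_0 = 5 − 0 − 4 = 1; torsion from ∂_1 factors > 1: none. So H_0 = Z.
H_1: b_1 = 10 − 4 − 5 = 1; torsion from ∂_2 factors > 1: none. So H_1 = Z.
H_2: b_2 = 5 − 5 − 0 = 0; torsion from ∂_3 factors > 1: none. So H_2 = 0.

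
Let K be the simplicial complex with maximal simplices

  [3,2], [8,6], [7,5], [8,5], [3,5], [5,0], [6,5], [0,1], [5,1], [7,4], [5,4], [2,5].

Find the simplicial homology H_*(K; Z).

H_0 = Z,  H_1 = Z^4.

K has 9 vertices, 12 edges.
rank ∂_0 = 0, rank ∂_1 = 8 ⇒ b_0 = 9 − 0 − 8 = 1; all invariant factors of ∂_1 are 1 so no torsion. So H_0 = Z.
rank ∂_1 = 8, rank ∂_2 = 0 ⇒ b_1 = 12 − 8 − 0 = 4. So H_1 = Z^4.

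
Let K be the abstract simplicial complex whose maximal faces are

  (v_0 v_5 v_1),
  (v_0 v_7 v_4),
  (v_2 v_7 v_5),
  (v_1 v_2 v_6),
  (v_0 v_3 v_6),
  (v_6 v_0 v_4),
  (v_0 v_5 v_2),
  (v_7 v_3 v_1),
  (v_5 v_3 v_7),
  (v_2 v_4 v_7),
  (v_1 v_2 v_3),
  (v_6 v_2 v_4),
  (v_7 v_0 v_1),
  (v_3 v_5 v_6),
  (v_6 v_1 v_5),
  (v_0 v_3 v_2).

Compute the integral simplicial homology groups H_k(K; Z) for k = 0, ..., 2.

H_0 ≅ Z,  H_1 ≅ Z^2,  H_2 ≅ Z.

Take the total order v_0 < v_1 < v_2 < v_3 < v_4 < v_5 < v_6 < v_7 on the vertex set. Then K (dimension 2) consists of the simplices:

  0-simplices (8): [v_0], [v_1], [v_2], [v_3], [v_4], [v_5], [v_6], [v_7]
  1-simplices (24): (24 of them)
  2-simplices (16): (16 of them)

giving chain groups C_0 ≅ Z^8, C_1 ≅ Z^24, C_2 ≅ Z^16.

The boundary map ∂_1: C_1 → C_0 sends each edge [p,q] (with p < q) to q − p. For instance
  ∂[v_0,v_2] = [v_2] − [v_0].
This gives a 8×24 integer matrix of rank 7; reducing to Smith normal form yields diagonal entries (1,1,1,1,1,1,1).

∂_2: C_2 → C_1 sends each 2-simplex [p,q,r] to [q,r] − [p,r] + [p,q]. For instance
  ∂[v_0,v_2,v_3] = [v_2,v_3] − [v_0,v_3] + [v_0,v_2],
  ∂[v_0,v_2,v_5] = [v_2,v_5] − [v_0,v_5] + [v_0,v_2].
The 24×16 boundary matrix has rank 15 and Smith normal form diag(1,1,1,1,1,1,1,1,1,1,1,1,1,1,1).

Computing H_k = (kernel of ∂_k) / (image of ∂_{k+1}):

  H_0: rank C_0 − rank ∂_1 = 8 − 7 = 1, and the invariant factors of ∂_1 are all 1, so H_0 ≅ Z.
  H_1: rank ker ∂_1 − rank ∂_2 = (24 − 7) − 15 = 2, and the invariant factors of ∂_2 are all 1, so H_1 ≅ Z^2.
  H_2: rank ker ∂_2 − rank ∂_3 = (16 − 15) − 0 = 1, and there is no ∂_3, so H_2 ≅ Z.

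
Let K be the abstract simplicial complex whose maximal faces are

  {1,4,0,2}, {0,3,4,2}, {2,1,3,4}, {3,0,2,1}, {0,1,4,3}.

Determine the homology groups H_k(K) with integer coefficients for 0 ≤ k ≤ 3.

Fix the vertex order 0 < 1 < 2 < 3 < 4 and write every simplex with vertices in increasing order. Then dim K = 3 and the simplices of K are:

  0-simplices (5): [0], [1], [2], [3], [4]
  1-simplices (10): [0,1], [0,2], [0,3], [0,4], [1,2], [1,3], [1,4], [2,3], [2,4], [3,4]
  2-simplices (10): [0,1,2], [0,1,3], [0,1,4], [0,2,3], [0,2,4], [0,3,4], [1,2,3], [1,2,4], [1,3,4], [2,3,4]
  3-simplices (5): [0,1,2,3], [0,1,2,4], [0,1,3,4], [0,2,3,4], [1,2,3,4]

giving chain groups C_0 ≅ Z^5, C_1 ≅ Z^10, C_2 ≅ Z^10, C_3 ≅ Z^5.

The boundary map ∂_1: C_1 → C_0 sends each edge [p,q] (with p < q) to q − p. For instance
  ∂[0,3] = [3] − [0].
The 5×10 boundary matrix has rank 4 and Smith normal form diag(1,1,1,1).

∂_2: C_2 → C_1 maps a triangle to the signed sum of its edges. For instance
  ∂[0,2,4] = [2,4] − [0,4] + [0,2],
  ∂[1,3,4] = [3,4] − [1,4] + [1,3].
The resulting 10×10 matrix has rank 6, and its Smith normal form has invariant factors (1,1,1,1,1,1).

The boundary map ∂_3: C_3 → C_2 sends each 3-simplex σ to the alternating sum Σ_i (−1)^i (σ with its i-th vertex removed). For instance
  ∂[1,2,3,4] = [2,3,4] − [1,3,4] + [1,2,4] − [1,2,3],
  ∂[0,1,2,4] = [1,2,4] − [0,2,4] + [0,1,4] − [0,1,2].
The resulting 10×5 matrix has rank 4, and its Smith normal form has invariant factors (1,1,1,1).

Reading off H_k = ker ∂_k / im ∂_{k+1}:

  H_0: rank C_0 − rank ∂_1 = 5 − 4 = 1, and the invariant factors of ∂_1 are all 1, so H_0 ≅ Z.
  H_1: rank ker ∂_1 − rank ∂_2 = (10 − 4) − 6 = 0, and the invariant factors of ∂_2 are all 1, so H_1 ≅ 0.
  H_2: rank ker ∂_2 − rank ∂_3 = (10 − 6) − 4 = 0, and the invariant factors of ∂_3 are all 1, so H_2 ≅ 0.
  H_3: rank ker ∂_3 − rank ∂_4 = (5 − 4) − 0 = 1, and there is no ∂_4, so H_3 ≅ Z.

As a check, the Euler characteristic is 5 − 10 + 10 − 5 = 0, which agrees with 1 − 0 + 0 − 1 = 0.

H_0 = Z,  H_1 = 0,  H_2 = 0,  H_3 = Z.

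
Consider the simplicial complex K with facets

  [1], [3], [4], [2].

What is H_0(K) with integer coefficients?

Order the vertices as 1 < 2 < 3 < 4. Listing each simplex with vertices in this order, K has dimension 0 with simplices:

  0-simplices (4): [1], [2], [3], [4]

so the chain groups are C_0 ≅ Z^4.

Reading off H_k = ker ∂_k / im ∂_{k+1}:

  H_0: rank C_0 − rank ∂_1 = 4 − 0 = 4, and there is no ∂_1, so H_0 = Z^4.

H_0 = Z^4.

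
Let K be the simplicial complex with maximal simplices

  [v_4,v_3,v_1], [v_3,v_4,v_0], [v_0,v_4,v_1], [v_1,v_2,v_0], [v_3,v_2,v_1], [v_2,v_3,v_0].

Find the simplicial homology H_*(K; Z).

H_0 ≅ Z,  H_1 = 0,  H_2 ≅ Z.

We work with the vertex ordering v_0 < v_1 < v_2 < v_3 < v_4. The simplices of K, each written with vertices in increasing order, are:

  0-simplices (5): [v_0], [v_1], [v_2], [v_3], [v_4]
  1-simplices (9): [v_0,v_1], [v_0,v_2], [v_0,v_3], [v_0,v_4], [v_1,v_2], [v_1,v_3], [v_1,v_4], [v_2,v_3], [v_3,v_4]
  2-simplices (6): [v_0,v_1,v_2], [v_0,v_1,v_4], [v_0,v_2,v_3], [v_0,v_3,v_4], [v_1,v_2,v_3], [v_1,v_3,v_4]

so the chain groups are C_0 ≅ Z^5, C_1 ≅ Z^9, C_2 ≅ Z^6.

∂_1: C_1 → C_0 sends each edge [p,q] (with p < q) to q − p. For instance
  ∂[v_2,v_3] = [v_3] − [v_2].
The 5×9 boundary matrix has rank 4 and Smith normal form diag(1,1,1,1).

∂_2: C_2 → C_1 acts by ∂[p,q,r] = [q,r] − [p,r] + [p,q]. For instance
  ∂[v_1,v_2,v_3] = [v_2,v_3] − [v_1,v_3] + [v_1,v_2],
  ∂[v_1,v_3,v_4] = [v_3,v_4] − [v_1,v_4] + [v_1,v_3].
The resulting 9×6 matrix has rank 5, and its Smith normal form has invariant factors (1,1,1,1,1).

Now H_k = ker ∂_k / im ∂_{k+1}, so:

  H_0: rank C_0 − rank ∂_1 = 5 − 4 = 1, and the invariant factors of ∂_1 are all 1, so H_0 ≅ Z.
  H_1: rank ker ∂_1 − rank ∂_2 = (9 − 4) − 5 = 0, and the invariant factors of ∂_2 are all 1, so H_1 ≅ 0.
  H_2: rank ker ∂_2 − rank ∂_3 = (6 − 5) − 0 = 1, and there is no ∂_3, so H_2 ≅ Z.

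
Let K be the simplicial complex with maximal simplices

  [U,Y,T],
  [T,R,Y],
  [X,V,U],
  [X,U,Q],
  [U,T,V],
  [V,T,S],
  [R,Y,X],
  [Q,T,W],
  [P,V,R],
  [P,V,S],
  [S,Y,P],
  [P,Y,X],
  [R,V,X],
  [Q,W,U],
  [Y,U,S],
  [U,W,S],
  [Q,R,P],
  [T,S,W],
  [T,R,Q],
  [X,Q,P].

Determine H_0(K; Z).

H_0 = Z.

Fix the vertex order P < Q < R < S < T < U < V < W < X < Y and write every simplex with vertices in increasing order. Then dim K = 2 and the simplices of K are:

  0-simplices (10): P, Q, R, S, T, U, V, W, X, Y
  1-simplices (30): PQ, PR, PS, PV, PX, PY, QR, QT, QU, QW, QX, RT, RV, RX, RY, ST, SU, SV, SW, SY, TU, TV, TW, TY, UV, UW, UX, UY, VX, XY
  2-simplices (20): PQR, PQX, PRV, PSV, PSY, PXY, QRT, QTW, QUW, QUX, RTY, RVX, RXY, STV, STW, SUW, SUY, TUV, TUY, UVX

Hence C_0 ≅ Z^10, C_1 ≅ Z^30, C_2 ≅ Z^20.

∂_1: C_1 → C_0 sends each edge [p,q] (with p < q) to q − p. For instance
  ∂TY = Y − T.
The resulting 10×30 matrix has rank 9, and its Smith normal form has invariant factors (1,1,1,1,1,1,1,1,1).

The boundary map ∂_2: C_2 → C_1 acts by ∂[p,q,r] = [q,r] − [p,r] + [p,q]. For instance
  ∂QTW = TW − QW + QT,
  ∂RTY = TY − RY + RT.
This gives a 30×20 integer matrix of rank 20; reducing to Smith normal form yields diagonal entries (1,1,1,1,1,1,1,1,1,1,1,1,1,1,1,1,1,1,1,2).

Computing H_k = (kernel of ∂_k) / (image of ∂_{k+1}):

  H_0: rank C_0 − rank ∂_1 = 10 − 9 = 1, and the invariant factors of ∂_1 are all 1, so H_0 = Z.

(K is a triangulation of the Klein bottle.)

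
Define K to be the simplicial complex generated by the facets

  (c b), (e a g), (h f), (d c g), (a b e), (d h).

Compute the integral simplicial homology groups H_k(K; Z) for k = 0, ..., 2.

K has 8 vertices, 11 edges, 3 triangles.
rank ∂_0 = 0, rank ∂_1 = 7 ⇒ b_0 = 8 − 0 − 7 = 1; all invariant factors of ∂_1 are 1 so no torsion. So H_0 = Z.
rank ∂_1 = 7, rank ∂_2 = 3 ⇒ b_1 = 11 − 7 − 3 = 1; all invariant factors of ∂_2 are 1 so no torsion. So H_1 = Z.
rank ∂_2 = 3, rank ∂_3 = 0 ⇒ b_2 = 3 − 3 − 0 = 0. So H_2 = 0.

H_0 ≅ Z,  H_1 ≅ Z,  H_2 = 0.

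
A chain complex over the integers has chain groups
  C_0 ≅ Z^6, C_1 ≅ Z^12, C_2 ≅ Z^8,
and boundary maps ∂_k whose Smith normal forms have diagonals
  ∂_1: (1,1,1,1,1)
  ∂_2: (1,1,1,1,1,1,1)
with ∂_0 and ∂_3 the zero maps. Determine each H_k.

H_0: b_0 = 6 − 0 − 5 = 1; torsion from ∂_1 factors > 1: none. So H_0 ≅ Z.
H_1: b_1 = 12 − 5 − 7 = 0; torsion from ∂_2 factors > 1: none. So H_1 ≅ 0.
H_2: b_2 = 8 − 7 − 0 = 1; torsion from ∂_3 factors > 1: none. So H_2 ≅ Z.

H_0 ≅ Z,  H_1 = 0,  H_2 ≅ Z.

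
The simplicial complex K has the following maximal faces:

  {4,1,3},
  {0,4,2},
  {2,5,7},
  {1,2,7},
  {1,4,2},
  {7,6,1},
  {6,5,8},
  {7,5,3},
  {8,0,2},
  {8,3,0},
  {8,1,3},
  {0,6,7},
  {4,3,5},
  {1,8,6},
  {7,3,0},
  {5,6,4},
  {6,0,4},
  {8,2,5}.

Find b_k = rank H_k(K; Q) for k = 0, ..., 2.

Take the total order 0 < 1 < 2 < 3 < 4 < 5 < 6 < 7 < 8 on the vertex set. Then K (dimension 2) consists of the simplices:

  0-simplices (9): [0], [1], [2], [3], [4], [5], [6], [7], [8]
  1-simplices (27): (27 of them)
  2-simplices (18): [0,2,4], [0,2,8], [0,3,7], [0,3,8], [0,4,6], [0,6,7], [1,2,4], [1,2,7], [1,3,4], [1,3,8], [1,6,7], [1,6,8], [2,5,7], [2,5,8], [3,4,5], [3,5,7], [4,5,6], [5,6,8]

Hence C_0 ≅ Z^9, C_1 ≅ Z^27, C_2 ≅ Z^18.

The boundary map ∂_1: C_1 → C_0 is given by ∂[p,q] = [q] − [p].
The 9×27 boundary matrix has rank 8 and Smith normal form diag(1,1,1,1,1,1,1,1).

The boundary map ∂_2: C_2 → C_1 acts by ∂[p,q,r] = [q,r] − [p,r] + [p,q]. For instance
  ∂[2,5,8] = [5,8] − [2,8] + [2,5],
  ∂[0,3,7] = [3,7] − [0,7] + [0,3].
The 27×18 boundary matrix has rank 17 and Smith normal form diag(1,1,1,1,1,1,1,1,1,1,1,1,1,1,1,1,1).

Reading off H_k = ker ∂_k / im ∂_{k+1}:

  H_0: rank C_0 − rank ∂_1 = 9 − 8 = 1, and the invariant factors of ∂_1 are all 1, so H_0 ≅ Z.
  H_1: rank ker ∂_1 − rank ∂_2 = (27 − 8) − 17 = 2, and the invariant factors of ∂_2 are all 1, so H_1 ≅ Z^2.
  H_2: rank ker ∂_2 − rank ∂_3 = (18 − 17) − 0 = 1, and there is no ∂_3, so H_2 ≅ Z.

Hence the Betti numbers are b_0 = 1, b_1 = 2, b_2 = 1.

b_0 = 1, b_1 = 2, b_2 = 1.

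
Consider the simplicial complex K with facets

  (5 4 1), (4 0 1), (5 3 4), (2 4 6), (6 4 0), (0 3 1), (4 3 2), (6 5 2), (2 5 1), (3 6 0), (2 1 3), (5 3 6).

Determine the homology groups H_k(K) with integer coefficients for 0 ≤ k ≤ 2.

We work with the vertex ordering 0 < 1 < 2 < 3 < 4 < 5 < 6. The simplices of K, each written with vertices in increasing order, are:

  0-simplices (7): [0], [1], [2], [3], [4], [5], [6]
  1-simplices (18): [0,1], [0,3], [0,4], [0,6], [1,2], [1,3], [1,4], [1,5], [2,3], [2,4], [2,5], [2,6], [3,4], [3,5], [3,6], [4,5], [4,6], [5,6]
  2-simplices (12): [0,1,3], [0,1,4], [0,3,6], [0,4,6], [1,2,3], [1,2,5], [1,4,5], [2,3,4], [2,4,6], [2,5,6], [3,4,5], [3,5,6]

Hence C_0 ≅ Z^7, C_1 ≅ Z^18, C_2 ≅ Z^12.

∂_1: C_1 → C_0 maps an edge to its endpoints' difference, ∂[p,q] = q − p. For instance
  ∂[3,6] = [6] − [3].
The 7×18 boundary matrix has rank 6 and Smith normal form diag(1,1,1,1,1,1).

Boundary ∂_2: C_2 → C_1 sends each 2-simplex [p,q,r] to [q,r] − [p,r] + [p,q]. For instance
  ∂[0,1,4] = [1,4] − [0,4] + [0,1],
  ∂[0,1,3] = [1,3] − [0,3] + [0,1].
As a 18×12 matrix over Z this has rank 12, with invariant factors (1,1,1,1,1,1,1,1,1,1,1,2).

From H_k ≅ ker(∂_k) / im(∂_{k+1}) we obtain:

  H_0: rank C_0 − rank ∂_1 = 7 − 6 = 1, and the invariant factors of ∂_1 are all 1, so H_0 = Z.
  H_1: rank ker ∂_1 − rank ∂_2 = (18 − 6) − 12 = 0, and ∂_2 has invariant factor 2 > 1, so H_1 = Z/2.
  H_2: rank ker ∂_2 − rank ∂_3 = (12 − 12) − 0 = 0, and there is no ∂_3, so H_2 = 0.

As a check, the Euler characteristic is 7 − 18 + 12 = 1, which agrees with 1 − 0 + 0 = 1.

H_0 ≅ Z,  H_1 ≅ Z/2,  H_2 = 0.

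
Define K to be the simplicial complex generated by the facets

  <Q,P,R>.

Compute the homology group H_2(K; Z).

H_2 = 0.

Order the vertices as P < Q < R. Listing each simplex with vertices in this order, K has dimension 2 with simplices:

  0-simplices (3): P, Q, R
  1-simplices (3): PQ, PR, QR
  2-simplices (1): PQR

so the chain groups are C_0 ≅ Z^3, C_1 ≅ Z^3, C_2 ≅ Z^1.

The boundary map ∂_1: C_1 → C_0 maps an edge to its endpoints' difference, ∂[p,q] = q − p. For instance
  ∂PQ = Q − P.
The 3×3 boundary matrix has rank 2 and Smith normal form diag(1,1).

The boundary map ∂_2: C_2 → C_1 sends each 2-simplex [p,q,r] to [q,r] − [p,r] + [p,q]. For instance
  ∂PQR = QR − PR + PQ.
As a 3×1 matrix over Z this has rank 1, with invariant factors (1).

Computing H_k = (kernel of ∂_k) / (image of ∂_{k+1}):

  H_2: rank ker ∂_2 − rank ∂_3 = (1 − 1) − 0 = 0, and there is no ∂_3, so H_2 ≅ 0.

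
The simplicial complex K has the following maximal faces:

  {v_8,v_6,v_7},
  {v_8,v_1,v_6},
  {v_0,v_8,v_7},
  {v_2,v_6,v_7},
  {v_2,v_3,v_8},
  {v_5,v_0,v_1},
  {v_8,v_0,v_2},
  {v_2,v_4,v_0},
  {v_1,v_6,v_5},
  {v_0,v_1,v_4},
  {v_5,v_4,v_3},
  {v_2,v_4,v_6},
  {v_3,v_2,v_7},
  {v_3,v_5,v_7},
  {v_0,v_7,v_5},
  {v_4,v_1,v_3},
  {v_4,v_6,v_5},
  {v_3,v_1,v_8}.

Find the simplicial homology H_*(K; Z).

H_0 = Z,  H_1 = Z ⊕ Z_2,  H_2 = 0.

We work with the vertex ordering v_0 < v_1 < v_2 < v_3 < v_4 < v_5 < v_6 < v_7 < v_8. The simplices of K, each written with vertices in increasing order, are:

  0-simplices (9): [v_0], [v_1], [v_2], [v_3], [v_4], [v_5], [v_6], [v_7], [v_8]
  1-simplices (27): (27 of them)
  2-simplices (18): (18 of them)

giving chain groups C_0 ≅ Z^9, C_1 ≅ Z^27, C_2 ≅ Z^18.

∂_1: C_1 → C_0 is given by ∂[p,q] = [q] − [p]. For instance
  ∂[v_3,v_5] = [v_5] − [v_3].
The resulting 9×27 matrix has rank 8, and its Smith normal form has invariant factors (1,1,1,1,1,1,1,1).

∂_2: C_2 → C_1 maps a triangle to the signed sum of its edges. For instance
  ∂[v_0,v_1,v_5] = [v_1,v_5] − [v_0,v_5] + [v_0,v_1],
  ∂[v_2,v_4,v_6] = [v_4,v_6] − [v_2,v_6] + [v_2,v_4].
The resulting 27×18 matrix has rank 18, and its Smith normal form has invariant factors (1,1,1,1,1,1,1,1,1,1,1,1,1,1,1,1,1,2).

Reading off H_k = ker ∂_k / im ∂_{k+1}:

  H_0: rank C_0 − rank ∂_1 = 9 − 8 = 1, and the invariant factors of ∂_1 are all 1, so H_0 ≅ Z.
  H_1: rank ker ∂_1 − rank ∂_2 = (27 − 8) − 18 = 1, and ∂_2 has invariant factor 2 > 1, so H_1 ≅ Z ⊕ Z_2.
  H_2: rank ker ∂_2 − rank ∂_3 = (18 − 18) − 0 = 0, and there is no ∂_3, so H_2 ≅ 0.

As a check, the Euler characteristic is 9 − 27 + 18 = 0, which agrees with 1 − 1 + 0 = 0.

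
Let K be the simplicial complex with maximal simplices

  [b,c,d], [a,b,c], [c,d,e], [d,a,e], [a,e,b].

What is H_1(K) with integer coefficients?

Order the vertices as a < b < c < d < e. Listing each simplex with vertices in this order, K has dimension 2 with simplices:

  0-simplices (5): a, b, c, d, e
  1-simplices (10): ab, ac, ad, ae, bc, bd, be, cd, ce, de
  2-simplices (5): abc, abe, ade, bcd, cde

so the chain groups are C_0 ≅ Z^5, C_1 ≅ Z^10, C_2 ≅ Z^5.

The boundary map ∂_1: C_1 → C_0 is given by ∂[p,q] = [q] − [p].
The 5×10 boundary matrix has rank 4 and Smith normal form diag(1,1,1,1).

∂_2: C_2 → C_1 maps a triangle to the signed sum of its edges. For instance
  ∂bcd = cd − bd + bc,
  ∂abe = be − ae + ab.
The 10×5 boundary matrix has rank 5 and Smith normal form diag(1,1,1,1,1).

Computing H_k = (kernel of ∂_k) / (image of ∂_{k+1}):

  H_1: rank ker ∂_1 − rank ∂_2 = (10 − 4) − 5 = 1, and the invariant factors of ∂_2 are all 1, so H_1 = Z.

(K is a triangulation of the Möbius band.)

H_1 = Z.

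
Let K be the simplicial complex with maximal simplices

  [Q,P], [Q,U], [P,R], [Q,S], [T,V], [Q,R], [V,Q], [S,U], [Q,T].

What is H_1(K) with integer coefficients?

Order the vertices as P < Q < R < S < T < U < V. Listing each simplex with vertices in this order, K has dimension 1 with simplices:

  0-simplices (7): P, Q, R, S, T, U, V
  1-simplices (9): PQ, PR, QR, QS, QT, QU, QV, SU, TV

Hence C_0 ≅ Z^7, C_1 ≅ Z^9.

∂_1: C_1 → C_0 is given by ∂[p,q] = [q] − [p]. For instance
  ∂PQ = Q − P.
This gives a 7×9 integer matrix of rank 6; reducing to Smith normal form yields diagonal entries (1,1,1,1,1,1).

Now H_k = ker ∂_k / im ∂_{k+1}, so:

  H_1: rank ker ∂_1 − rank ∂_2 = (9 − 6) − 0 = 3, and there is no ∂_2, so H_1 ≅ Z^3.

H_1 ≅ Z^3.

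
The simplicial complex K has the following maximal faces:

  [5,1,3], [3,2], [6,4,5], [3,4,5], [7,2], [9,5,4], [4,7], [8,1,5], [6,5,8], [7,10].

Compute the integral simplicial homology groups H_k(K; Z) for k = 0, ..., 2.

We work with the vertex ordering 1 < 2 < 3 < 4 < 5 < 6 < 7 < 8 < 9 < 10. The simplices of K, each written with vertices in increasing order, are:

  0-simplices (10): [1], [2], [3], [4], [5], [6], [7], [8], [9], [10]
  1-simplices (16): [1,3], [1,5], [1,8], [2,3], [2,7], [3,4], [3,5], [4,5], [4,6], [4,7], [4,9], [5,6], [5,8], [5,9], [6,8], [7,10]
  2-simplices (6): [1,3,5], [1,5,8], [3,4,5], [4,5,6], [4,5,9], [5,6,8]

giving chain groups C_0 ≅ Z^10, C_1 ≅ Z^16, C_2 ≅ Z^6.

The boundary map ∂_1: C_1 → C_0 sends each edge [p,q] (with p < q) to q − p.
This gives a 10×16 integer matrix of rank 9; reducing to Smith normal form yields diagonal entries (1,1,1,1,1,1,1,1,1).

∂_2: C_2 → C_1 maps a triangle to the signed sum of its edges. For instance
  ∂[3,4,5] = [4,5] − [3,5] + [3,4],
  ∂[1,3,5] = [3,5] − [1,5] + [1,3].
This gives a 16×6 integer matrix of rank 6; reducing to Smith normal form yields diagonal entries (1,1,1,1,1,1).

Computing H_k = (kernel of ∂_k) / (image of ∂_{k+1}):

  H_0: rank C_0 − rank ∂_1 = 10 − 9 = 1, and the invariant factors of ∂_1 are all 1, so H_0 ≅ Z.
  H_1: rank ker ∂_1 − rank ∂_2 = (16 − 9) − 6 = 1, and the invariant factors of ∂_2 are all 1, so H_1 ≅ Z.
  H_2: rank ker ∂_2 − rank ∂_3 = (6 − 6) − 0 = 0, and there is no ∂_3, so H_2 ≅ 0.

H_0 = Z,  H_1 = Z,  H_2 = 0.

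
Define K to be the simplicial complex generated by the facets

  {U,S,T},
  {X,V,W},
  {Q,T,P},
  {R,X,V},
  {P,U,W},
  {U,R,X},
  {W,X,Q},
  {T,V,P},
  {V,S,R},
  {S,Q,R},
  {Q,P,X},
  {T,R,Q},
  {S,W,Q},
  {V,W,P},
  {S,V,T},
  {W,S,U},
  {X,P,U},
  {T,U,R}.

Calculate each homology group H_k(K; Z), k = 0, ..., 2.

Order the vertices as P < Q < R < S < T < U < V < W < X. Listing each simplex with vertices in this order, K has dimension 2 with simplices:

  0-simplices (9): P, Q, R, S, T, U, V, W, X
  1-simplices (27): PQ, PT, PU, PV, PW, PX, QR, QS, QT, QW, QX, RS, RT, RU, RV, RX, ST, SU, SV, SW, TU, TV, UW, UX, VW, VX, WX
  2-simplices (18): PQT, PQX, PTV, PUW, PUX, PVW, QRS, QRT, QSW, QWX, RSV, RTU, RUX, RVX, STU, STV, SUW, VWX

so the chain groups are C_0 ≅ Z^9, C_1 ≅ Z^27, C_2 ≅ Z^18.

Boundary ∂_1: C_1 → C_0 maps an edge to its endpoints' difference, ∂[p,q] = q − p.
This gives a 9×27 integer matrix of rank 8; reducing to Smith normal form yields diagonal entries (1,1,1,1,1,1,1,1).

Boundary ∂_2: C_2 → C_1 sends each 2-simplex [p,q,r] to [q,r] − [p,r] + [p,q]. For instance
  ∂PQT = QT − PT + PQ,
  ∂PVW = VW − PW + PV.
The 27×18 boundary matrix has rank 18 and Smith normal form diag(1,1,1,1,1,1,1,1,1,1,1,1,1,1,1,1,1,2).

Reading off H_k = ker ∂_k / im ∂_{k+1}:

  H_0: rank C_0 − rank ∂_1 = 9 − 8 = 1, and the invariant factors of ∂_1 are all 1, so H_0 ≅ Z.
  H_1: rank ker ∂_1 − rank ∂_2 = (27 − 8) − 18 = 1, and ∂_2 has invariant factor 2 > 1, so H_1 ≅ Z ⊕ Z_2.
  H_2: rank ker ∂_2 − rank ∂_3 = (18 − 18) − 0 = 0, and there is no ∂_3, so H_2 ≅ 0.

(K is a triangulation of the Klein bottle.)

H_0 = Z,  H_1 = Z ⊕ Z_2,  H_2 = 0.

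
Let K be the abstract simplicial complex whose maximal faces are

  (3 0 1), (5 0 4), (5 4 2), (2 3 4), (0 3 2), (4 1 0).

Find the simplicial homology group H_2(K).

H_2 = 0.

Fix the vertex order 0 < 1 < 2 < 3 < 4 < 5 and write every simplex with vertices in increasing order. Then dim K = 2 and the simplices of K are:

  0-simplices (6): [0], [1], [2], [3], [4], [5]
  1-simplices (12): [0,1], [0,2], [0,3], [0,4], [0,5], [1,3], [1,4], [2,3], [2,4], [2,5], [3,4], [4,5]
  2-simplices (6): [0,1,3], [0,1,4], [0,2,3], [0,4,5], [2,3,4], [2,4,5]

Hence C_0 ≅ Z^6, C_1 ≅ Z^12, C_2 ≅ Z^6.

∂_1: C_1 → C_0 sends each edge [p,q] (with p < q) to q − p. For instance
  ∂[3,4] = [4] − [3].
This gives a 6×12 integer matrix of rank 5; reducing to Smith normal form yields diagonal entries (1,1,1,1,1).

∂_2: C_2 → C_1 acts by ∂[p,q,r] = [q,r] − [p,r] + [p,q]. For instance
  ∂[2,3,4] = [3,4] − [2,4] + [2,3],
  ∂[0,4,5] = [4,5] − [0,5] + [0,4].
The resulting 12×6 matrix has rank 6, and its Smith normal form has invariant factors (1,1,1,1,1,1).

Computing H_k = (kernel of ∂_k) / (image of ∂_{k+1}):

  H_2: rank ker ∂_2 − rank ∂_3 = (6 − 6) − 0 = 0, and there is no ∂_3, so H_2 = 0.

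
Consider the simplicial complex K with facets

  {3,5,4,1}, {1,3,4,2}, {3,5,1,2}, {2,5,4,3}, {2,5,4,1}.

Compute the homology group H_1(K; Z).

H_1 ≅ 0.

Fix the vertex order 1 < 2 < 3 < 4 < 5 and write every simplex with vertices in increasing order. Then dim K = 3 and the simplices of K are:

  0-simplices (5): [1], [2], [3], [4], [5]
  1-simplices (10): [1,2], [1,3], [1,4], [1,5], [2,3], [2,4], [2,5], [3,4], [3,5], [4,5]
  2-simplices (10): [1,2,3], [1,2,4], [1,2,5], [1,3,4], [1,3,5], [1,4,5], [2,3,4], [2,3,5], [2,4,5], [3,4,5]
  3-simplices (5): [1,2,3,4], [1,2,3,5], [1,2,4,5], [1,3,4,5], [2,3,4,5]

Hence C_0 ≅ Z^5, C_1 ≅ Z^10, C_2 ≅ Z^10, C_3 ≅ Z^5.

Boundary ∂_1: C_1 → C_0 maps an edge to its endpoints' difference, ∂[p,q] = q − p.
As a 5×10 matrix over Z this has rank 4, with invariant factors (1,1,1,1).

∂_2: C_2 → C_1 acts by ∂[p,q,r] = [q,r] − [p,r] + [p,q]. For instance
  ∂[1,2,4] = [2,4] − [1,4] + [1,2],
  ∂[1,3,5] = [3,5] − [1,5] + [1,3].
The 10×10 boundary matrix has rank 6 and Smith normal form diag(1,1,1,1,1,1).

The boundary map ∂_3: C_3 → C_2 sends each 3-simplex σ to the alternating sum Σ_i (−1)^i (σ with its i-th vertex removed). For instance
  ∂[2,3,4,5] = [3,4,5] − [2,4,5] + [2,3,5] − [2,3,4],
  ∂[1,2,3,4] = [2,3,4] − [1,3,4] + [1,2,4] − [1,2,3].
The resulting 10×5 matrix has rank 4, and its Smith normal form has invariant factors (1,1,1,1).

Now H_k = ker ∂_k / im ∂_{k+1}, so:

  H_1: rank ker ∂_1 − rank ∂_2 = (10 − 4) − 6 = 0, and the invariant factors of ∂_2 are all 1, so H_1 ≅ 0.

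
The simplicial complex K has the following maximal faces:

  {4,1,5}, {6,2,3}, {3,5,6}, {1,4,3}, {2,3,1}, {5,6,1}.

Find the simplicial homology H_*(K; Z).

We work with the vertex ordering 1 < 2 < 3 < 4 < 5 < 6. The simplices of K, each written with vertices in increasing order, are:

  0-simplices (6): [1], [2], [3], [4], [5], [6]
  1-simplices (12): [1,2], [1,3], [1,4], [1,5], [1,6], [2,3], [2,6], [3,4], [3,5], [3,6], [4,5], [5,6]
  2-simplices (6): [1,2,3], [1,3,4], [1,4,5], [1,5,6], [2,3,6], [3,5,6]

Hence C_0 ≅ Z^6, C_1 ≅ Z^12, C_2 ≅ Z^6.

∂_1: C_1 → C_0 sends each edge [p,q] (with p < q) to q − p. For instance
  ∂[1,3] = [3] − [1].
The resulting 6×12 matrix has rank 5, and its Smith normal form has invariant factors (1,1,1,1,1).

Boundary ∂_2: C_2 → C_1 maps a triangle to the signed sum of its edges. For instance
  ∂[1,5,6] = [5,6] − [1,6] + [1,5],
  ∂[3,5,6] = [5,6] − [3,6] + [3,5].
This gives a 12×6 integer matrix of rank 6; reducing to Smith normal form yields diagonal entries (1,1,1,1,1,1).

From H_k ≅ ker(∂_k) / im(∂_{k+1}) we obtain:

  H_0: rank C_0 − rank ∂_1 = 6 − 5 = 1, and the invariant factors of ∂_1 are all 1, so H_0 = Z.
  H_1: rank ker ∂_1 − rank ∂_2 = (12 − 5) − 6 = 1, and the invariant factors of ∂_2 are all 1, so H_1 = Z.
  H_2: rank ker ∂_2 − rank ∂_3 = (6 − 6) − 0 = 0, and there is no ∂_3, so H_2 = 0.

H_0 ≅ Z,  H_1 ≅ Z,  H_2 = 0.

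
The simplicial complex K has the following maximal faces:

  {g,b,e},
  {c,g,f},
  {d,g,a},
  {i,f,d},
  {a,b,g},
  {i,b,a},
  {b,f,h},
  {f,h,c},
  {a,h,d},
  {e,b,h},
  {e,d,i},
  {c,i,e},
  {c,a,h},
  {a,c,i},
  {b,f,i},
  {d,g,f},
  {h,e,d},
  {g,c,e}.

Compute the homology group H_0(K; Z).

H_0 ≅ Z.

We work with the vertex ordering a < b < c < d < e < f < g < h < i. The simplices of K, each written with vertices in increasing order, are:

  0-simplices (9): a, b, c, d, e, f, g, h, i
  1-simplices (27): ab, ac, ad, ag, ah, ai, be, bf, bg, bh, bi, ce, cf, cg, ch, ci, de, df, dg, dh, di, eg, eh, ei, fg, fh, fi
  2-simplices (18): abg, abi, ach, aci, adg, adh, beg, beh, bfh, bfi, ceg, cei, cfg, cfh, deh, dei, dfg, dfi

Hence C_0 ≅ Z^9, C_1 ≅ Z^27, C_2 ≅ Z^18.

∂_1: C_1 → C_0 is given by ∂[p,q] = [q] − [p]. For instance
  ∂de = e − d.
The resulting 9×27 matrix has rank 8, and its Smith normal form has invariant factors (1,1,1,1,1,1,1,1).

Boundary ∂_2: C_2 → C_1 maps a triangle to the signed sum of its edges. For instance
  ∂cei = ei − ci + ce,
  ∂ach = ch − ah + ac.
As a 27×18 matrix over Z this has rank 17, with invariant factors (1,1,1,1,1,1,1,1,1,1,1,1,1,1,1,1,1).

Computing H_k = (kernel of ∂_k) / (image of ∂_{k+1}):

  H_0: rank C_0 − rank ∂_1 = 9 − 8 = 1, and the invariant factors of ∂_1 are all 1, so H_0 ≅ Z.

(K is a triangulation of the torus T^2.)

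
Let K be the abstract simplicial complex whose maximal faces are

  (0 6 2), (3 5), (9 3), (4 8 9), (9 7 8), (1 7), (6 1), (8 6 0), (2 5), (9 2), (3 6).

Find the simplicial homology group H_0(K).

H_0 = Z.

Fix the vertex order 0 < 1 < 2 < 3 < 4 < 5 < 6 < 7 < 8 < 9 and write every simplex with vertices in increasing order. Then dim K = 2 and the simplices of K are:

  0-simplices (10): [0], [1], [2], [3], [4], [5], [6], [7], [8], [9]
  1-simplices (17): [0,2], [0,6], [0,8], [1,6], [1,7], [2,5], [2,6], [2,9], [3,5], [3,6], [3,9], [4,8], [4,9], [6,8], [7,8], [7,9], [8,9]
  2-simplices (4): [0,2,6], [0,6,8], [4,8,9], [7,8,9]

so the chain groups are C_0 ≅ Z^10, C_1 ≅ Z^17, C_2 ≅ Z^4.

∂_1: C_1 → C_0 maps an edge to its endpoints' difference, ∂[p,q] = q − p. For instance
  ∂[6,8] = [8] − [6].
This gives a 10×17 integer matrix of rank 9; reducing to Smith normal form yields diagonal entries (1,1,1,1,1,1,1,1,1).

The boundary map ∂_2: C_2 → C_1 sends each 2-simplex [p,q,r] to [q,r] − [p,r] + [p,q]. For instance
  ∂[4,8,9] = [8,9] − [4,9] + [4,8],
  ∂[7,8,9] = [8,9] − [7,9] + [7,8].
The 17×4 boundary matrix has rank 4 and Smith normal form diag(1,1,1,1).

From H_k ≅ ker(∂_k) / im(∂_{k+1}) we obtain:

  H_0: rank C_0 − rank ∂_1 = 10 − 9 = 1, and the invariant factors of ∂_1 are all 1, so H_0 ≅ Z.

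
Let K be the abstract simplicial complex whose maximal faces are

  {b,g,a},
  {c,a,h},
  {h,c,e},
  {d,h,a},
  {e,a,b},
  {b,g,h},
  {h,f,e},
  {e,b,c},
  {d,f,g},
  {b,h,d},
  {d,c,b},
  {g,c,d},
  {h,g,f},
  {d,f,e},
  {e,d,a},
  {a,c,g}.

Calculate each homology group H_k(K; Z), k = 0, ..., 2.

We work with the vertex ordering a < b < c < d < e < f < g < h. The simplices of K, each written with vertices in increasing order, are:

  0-simplices (8): a, b, c, d, e, f, g, h
  1-simplices (24): ab, ac, ad, ae, ag, ah, bc, bd, be, bg, bh, cd, ce, cg, ch, de, df, dg, dh, ef, eh, fg, fh, gh
  2-simplices (16): abe, abg, acg, ach, ade, adh, bcd, bce, bdh, bgh, cdg, ceh, def, dfg, efh, fgh

Hence C_0 ≅ Z^8, C_1 ≅ Z^24, C_2 ≅ Z^16.

Boundary ∂_1: C_1 → C_0 maps an edge to its endpoints' difference, ∂[p,q] = q − p. For instance
  ∂cd = d − c.
The resulting 8×24 matrix has rank 7, and its Smith normal form has invariant factors (1,1,1,1,1,1,1).

The boundary map ∂_2: C_2 → C_1 sends each 2-simplex [p,q,r] to [q,r] − [p,r] + [p,q]. For instance
  ∂bdh = dh − bh + bd,
  ∂cdg = dg − cg + cd.
The 24×16 boundary matrix has rank 15 and Smith normal form diag(1,1,1,1,1,1,1,1,1,1,1,1,1,1,1).

Reading off H_k = ker ∂_k / im ∂_{k+1}:

  H_0: rank C_0 − rank ∂_1 = 8 − 7 = 1, and the invariant factors of ∂_1 are all 1, so H_0 ≅ Z.
  H_1: rank ker ∂_1 − rank ∂_2 = (24 − 7) − 15 = 2, and the invariant factors of ∂_2 are all 1, so H_1 ≅ Z^2.
  H_2: rank ker ∂_2 − rank ∂_3 = (16 − 15) − 0 = 1, and there is no ∂_3, so H_2 ≅ Z.

H_0 = Z,  H_1 = Z^2,  H_2 = Z.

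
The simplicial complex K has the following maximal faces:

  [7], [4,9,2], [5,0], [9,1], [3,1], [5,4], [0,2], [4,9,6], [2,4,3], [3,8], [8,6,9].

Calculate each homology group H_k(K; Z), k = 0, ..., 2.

H_0 = Z^2,  H_1 = Z^3,  H_2 = 0.

Take the total order 0 < 1 < 2 < 3 < 4 < 5 < 6 < 7 < 8 < 9 on the vertex set. Then K (dimension 2) consists of the simplices:

  0-simplices (10): [0], [1], [2], [3], [4], [5], [6], [7], [8], [9]
  1-simplices (15): [0,2], [0,5], [1,3], [1,9], [2,3], [2,4], [2,9], [3,4], [3,8], [4,5], [4,6], [4,9], [6,8], [6,9], [8,9]
  2-simplices (4): [2,3,4], [2,4,9], [4,6,9], [6,8,9]

so the chain groups are C_0 ≅ Z^10, C_1 ≅ Z^15, C_2 ≅ Z^4.

Boundary ∂_1: C_1 → C_0 maps an edge to its endpoints' difference, ∂[p,q] = q − p.
As a 10×15 matrix over Z this has rank 8, with invariant factors (1,1,1,1,1,1,1,1).

The boundary map ∂_2: C_2 → C_1 acts by ∂[p,q,r] = [q,r] − [p,r] + [p,q]. For instance
  ∂[4,6,9] = [6,9] − [4,9] + [4,6],
  ∂[2,3,4] = [3,4] − [2,4] + [2,3].
As a 15×4 matrix over Z this has rank 4, with invariant factors (1,1,1,1).

Computing H_k = (kernel of ∂_k) / (image of ∂_{k+1}):

  H_0: rank C_0 − rank ∂_1 = 10 − 8 = 2, and the invariant factors of ∂_1 are all 1, so H_0 ≅ Z^2.
  H_1: rank ker ∂_1 − rank ∂_2 = (15 − 8) − 4 = 3, and the invariant factors of ∂_2 are all 1, so H_1 ≅ Z^3.
  H_2: rank ker ∂_2 − rank ∂_3 = (4 − 4) − 0 = 0, and there is no ∂_3, so H_2 ≅ 0.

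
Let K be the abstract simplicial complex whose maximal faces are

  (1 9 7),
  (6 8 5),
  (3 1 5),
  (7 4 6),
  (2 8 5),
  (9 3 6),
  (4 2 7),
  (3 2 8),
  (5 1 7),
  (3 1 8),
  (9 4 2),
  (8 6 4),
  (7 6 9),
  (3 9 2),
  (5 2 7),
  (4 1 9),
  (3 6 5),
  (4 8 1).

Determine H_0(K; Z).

We work with the vertex ordering 1 < 2 < 3 < 4 < 5 < 6 < 7 < 8 < 9. The simplices of K, each written with vertices in increasing order, are:

  0-simplices (9): [1], [2], [3], [4], [5], [6], [7], [8], [9]
  1-simplices (27): (27 of them)
  2-simplices (18): [1,3,5], [1,3,8], [1,4,8], [1,4,9], [1,5,7], [1,7,9], [2,3,8], [2,3,9], [2,4,7], [2,4,9], [2,5,7], [2,5,8], [3,5,6], [3,6,9], [4,6,7], [4,6,8], [5,6,8], [6,7,9]

giving chain groups C_0 ≅ Z^9, C_1 ≅ Z^27, C_2 ≅ Z^18.

∂_1: C_1 → C_0 maps an edge to its endpoints' difference, ∂[p,q] = q − p. For instance
  ∂[3,6] = [6] − [3].
The resulting 9×27 matrix has rank 8, and its Smith normal form has invariant factors (1,1,1,1,1,1,1,1).

Boundary ∂_2: C_2 → C_1 sends each 2-simplex [p,q,r] to [q,r] − [p,r] + [p,q]. For instance
  ∂[2,4,7] = [4,7] − [2,7] + [2,4],
  ∂[3,5,6] = [5,6] − [3,6] + [3,5].
The resulting 27×18 matrix has rank 18, and its Smith normal form has invariant factors (1,1,1,1,1,1,1,1,1,1,1,1,1,1,1,1,1,2).

Computing H_k = (kernel of ∂_k) / (image of ∂_{k+1}):

  H_0: rank C_0 − rank ∂_1 = 9 − 8 = 1, and the invariant factors of ∂_1 are all 1, so H_0 ≅ Z.

(K is a triangulation of the Klein bottle.)

H_0 = Z.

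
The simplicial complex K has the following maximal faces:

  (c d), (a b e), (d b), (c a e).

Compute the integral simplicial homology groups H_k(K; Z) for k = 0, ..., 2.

Take the total order a < b < c < d < e on the vertex set. Then K (dimension 2) consists of the simplices:

  0-simplices (5): a, b, c, d, e
  1-simplices (7): ab, ac, ae, bd, be, cd, ce
  2-simplices (2): abe, ace

Hence C_0 ≅ Z^5, C_1 ≅ Z^7, C_2 ≅ Z^2.

The boundary map ∂_1: C_1 → C_0 maps an edge to its endpoints' difference, ∂[p,q] = q − p.
This gives a 5×7 integer matrix of rank 4; reducing to Smith normal form yields diagonal entries (1,1,1,1).

The boundary map ∂_2: C_2 → C_1 sends each 2-simplex [p,q,r] to [q,r] − [p,r] + [p,q]. For instance
  ∂abe = be − ae + ab,
  ∂ace = ce − ae + ac.
As a 7×2 matrix over Z this has rank 2, with invariant factors (1,1).

From H_k ≅ ker(∂_k) / im(∂_{k+1}) we obtain:

  H_0: rank C_0 − rank ∂_1 = 5 − 4 = 1, and the invariant factors of ∂_1 are all 1, so H_0 = Z.
  H_1: rank ker ∂_1 − rank ∂_2 = (7 − 4) − 2 = 1, and the invariant factors of ∂_2 are all 1, so H_1 = Z.
  H_2: rank ker ∂_2 − rank ∂_3 = (2 − 2) − 0 = 0, and there is no ∂_3, so H_2 = 0.

As a check, the Euler characteristic is 5 − 7 + 2 = 0, which agrees with 1 − 1 + 0 = 0.

H_0 = Z,  H_1 = Z,  H_2 = 0.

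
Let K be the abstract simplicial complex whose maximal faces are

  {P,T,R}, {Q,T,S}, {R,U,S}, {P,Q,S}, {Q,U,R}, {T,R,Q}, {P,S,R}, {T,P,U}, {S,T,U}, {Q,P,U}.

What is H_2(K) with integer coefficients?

H_2 ≅ 0.

We work with the vertex ordering P < Q < R < S < T < U. The simplices of K, each written with vertices in increasing order, are:

  0-simplices (6): P, Q, R, S, T, U
  1-simplices (15): PQ, PR, PS, PT, PU, QR, QS, QT, QU, RS, RT, RU, ST, SU, TU
  2-simplices (10): PQS, PQU, PRS, PRT, PTU, QRT, QRU, QST, RSU, STU

Hence C_0 ≅ Z^6, C_1 ≅ Z^15, C_2 ≅ Z^10.

The boundary map ∂_1: C_1 → C_0 is given by ∂[p,q] = [q] − [p]. For instance
  ∂TU = U − T.
As a 6×15 matrix over Z this has rank 5, with invariant factors (1,1,1,1,1).

The boundary map ∂_2: C_2 → C_1 maps a triangle to the signed sum of its edges. For instance
  ∂PQU = QU − PU + PQ,
  ∂QST = ST − QT + QS.
The resulting 15×10 matrix has rank 10, and its Smith normal form has invariant factors (1,1,1,1,1,1,1,1,1,2).

From H_k ≅ ker(∂_k) / im(∂_{k+1}) we obtain:

  H_2: rank ker ∂_2 − rank ∂_3 = (10 − 10) − 0 = 0, and there is no ∂_3, so H_2 ≅ 0.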